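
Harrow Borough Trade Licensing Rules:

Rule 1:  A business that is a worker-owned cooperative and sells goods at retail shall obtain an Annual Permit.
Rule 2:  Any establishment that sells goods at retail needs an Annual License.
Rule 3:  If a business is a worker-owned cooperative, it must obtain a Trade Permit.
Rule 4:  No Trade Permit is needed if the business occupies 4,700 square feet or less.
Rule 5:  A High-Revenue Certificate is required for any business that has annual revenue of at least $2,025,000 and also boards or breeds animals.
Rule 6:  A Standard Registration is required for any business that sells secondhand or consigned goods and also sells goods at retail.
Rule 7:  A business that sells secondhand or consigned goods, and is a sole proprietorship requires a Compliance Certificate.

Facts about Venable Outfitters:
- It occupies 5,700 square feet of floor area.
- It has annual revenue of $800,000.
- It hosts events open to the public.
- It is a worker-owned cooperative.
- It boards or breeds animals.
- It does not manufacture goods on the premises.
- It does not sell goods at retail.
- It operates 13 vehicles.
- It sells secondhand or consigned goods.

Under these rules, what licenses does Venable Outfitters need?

Rule 1: is a worker-owned cooperative; does not sell goods at retail → Annual Permit not required.
Rule 2: does not sell goods at retail → Annual License not required.
Rule 3: is a worker-owned cooperative → Trade Permit required.
Rule 4: floor area 5,700 square feet > 4,700 square feet → Trade Permit exemption does not apply.
Rule 5: revenue $800,000 < $2,025,000; boards or breeds animals → High-Revenue Certificate not required.
Rule 6: sells secondhand or consigned goods; does not sell goods at retail → Standard Registration not required.
Rule 7: sells secondhand or consigned goods; is a worker-owned cooperative (not: is a sole proprietorship) → Compliance Certificate not required.

Trade Permit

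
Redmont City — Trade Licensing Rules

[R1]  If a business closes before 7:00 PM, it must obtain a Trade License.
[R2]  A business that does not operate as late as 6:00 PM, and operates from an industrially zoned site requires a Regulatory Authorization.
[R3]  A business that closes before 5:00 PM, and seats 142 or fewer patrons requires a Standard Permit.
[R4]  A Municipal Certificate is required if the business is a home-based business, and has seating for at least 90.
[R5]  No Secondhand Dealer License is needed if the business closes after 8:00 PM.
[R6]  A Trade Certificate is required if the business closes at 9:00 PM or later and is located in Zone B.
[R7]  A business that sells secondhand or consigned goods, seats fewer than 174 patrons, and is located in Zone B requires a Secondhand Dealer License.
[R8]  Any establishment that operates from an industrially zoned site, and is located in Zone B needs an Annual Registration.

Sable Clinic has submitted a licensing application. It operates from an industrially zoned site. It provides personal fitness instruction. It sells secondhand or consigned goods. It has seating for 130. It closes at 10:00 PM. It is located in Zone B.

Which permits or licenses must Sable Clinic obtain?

[R1] closes 10:00 PM, after 7:00 PM → Trade License not required.
[R2] closes 10:00 PM, after 6:00 PM; operates from an industrially zoned site → Regulatory Authorization not required.
[R3] closes 10:00 PM, after 5:00 PM; seating 130 ≤ 142 → Standard Permit not required.
[R4] operates from an industrially zoned site (not: is a home-based business); seating 130 ≥ 90 → Municipal Certificate not required.
[R5] closes 10:00 PM, after 8:00 PM → exempt from Secondhand Dealer License.
[R6] closes 10:00 PM, after 9:00 PM; is located in Zone B → Trade Certificate required.
[R7] sells secondhand or consigned goods; seating 130 < 174; is located in Zone B → Secondhand Dealer License required.
[R8] operates from an industrially zoned site; is located in Zone B → Annual Registration required.

Annual Registration, Trade Certificate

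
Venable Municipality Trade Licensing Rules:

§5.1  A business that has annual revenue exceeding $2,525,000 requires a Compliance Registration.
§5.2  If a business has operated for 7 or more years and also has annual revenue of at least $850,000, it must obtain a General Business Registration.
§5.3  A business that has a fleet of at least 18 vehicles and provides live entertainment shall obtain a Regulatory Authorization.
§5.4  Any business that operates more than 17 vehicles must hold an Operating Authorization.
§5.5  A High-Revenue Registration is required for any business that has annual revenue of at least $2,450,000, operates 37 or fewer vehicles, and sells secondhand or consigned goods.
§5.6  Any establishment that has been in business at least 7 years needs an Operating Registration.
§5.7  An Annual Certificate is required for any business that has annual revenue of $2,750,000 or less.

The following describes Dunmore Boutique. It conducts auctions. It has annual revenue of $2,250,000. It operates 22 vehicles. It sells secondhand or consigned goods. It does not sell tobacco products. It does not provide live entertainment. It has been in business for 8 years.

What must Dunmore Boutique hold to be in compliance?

§5.1 revenue $2,250,000 ≤ $2,525,000 → Compliance Registration not required.
§5.2 years in business 8 ≥ 7; revenue $2,250,000 ≥ $850,000 → General Business Registration required.
§5.3 vehicles 22 ≥ 18; does not provide live entertainment → Regulatory Authorization not required.
§5.4 vehicles 22 > 17 → Operating Authorization required.
§5.5 revenue $2,250,000 < $2,450,000; vehicles 22 ≤ 37; sells secondhand or consigned goods → High-Revenue Registration not required.
§5.6 years in business 8 ≥ 7 → Operating Registration required.
§5.7 revenue $2,250,000 ≤ $2,750,000 → Annual Certificate required.

Annual Certificate, General Business Registration, Operating Authorization, Operating Registration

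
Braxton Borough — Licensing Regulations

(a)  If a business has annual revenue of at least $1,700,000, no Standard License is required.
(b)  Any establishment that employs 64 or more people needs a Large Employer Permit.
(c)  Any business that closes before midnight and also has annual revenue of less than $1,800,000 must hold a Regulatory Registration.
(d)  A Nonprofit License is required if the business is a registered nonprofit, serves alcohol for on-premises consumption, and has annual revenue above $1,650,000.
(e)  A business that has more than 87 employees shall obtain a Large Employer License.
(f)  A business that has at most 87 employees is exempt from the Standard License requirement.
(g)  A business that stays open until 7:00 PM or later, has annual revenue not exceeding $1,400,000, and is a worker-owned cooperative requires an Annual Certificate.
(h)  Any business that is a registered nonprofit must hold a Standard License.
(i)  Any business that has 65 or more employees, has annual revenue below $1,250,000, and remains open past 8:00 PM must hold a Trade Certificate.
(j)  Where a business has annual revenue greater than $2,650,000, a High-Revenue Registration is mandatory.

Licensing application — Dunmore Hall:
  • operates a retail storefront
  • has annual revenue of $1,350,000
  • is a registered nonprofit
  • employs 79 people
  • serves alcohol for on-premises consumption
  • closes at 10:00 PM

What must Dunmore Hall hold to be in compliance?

Large Employer Permit, Regulatory Registration

(a) revenue $1,350,000 < $1,700,000 → Standard License exemption does not apply.
(b) employees 79 ≥ 64 → Large Employer Permit required.
(c) closes 10:00 PM, at/before midnight; revenue $1,350,000 < $1,800,000 → Regulatory Registration required.
(d) is a registered nonprofit; serves alcohol for on-premises consumption; revenue $1,350,000 ≤ $1,650,000 → Nonprofit License not required.
(e) employees 79 ≤ 87 → Large Employer License not required.
(f) employees 79 ≤ 87 → exempt from Standard License.
(g) closes 10:00 PM, after 7:00 PM; revenue $1,350,000 ≤ $1,400,000; is a registered nonprofit (not: is a worker-owned cooperative) → Annual Certificate not required.
(h) is a registered nonprofit → Standard License required.
(i) employees 79 ≥ 65; revenue $1,350,000 ≥ $1,250,000; closes 10:00 PM, after 8:00 PM → Trade Certificate not required.
(j) revenue $1,350,000 ≤ $2,650,000 → High-Revenue Registration not required.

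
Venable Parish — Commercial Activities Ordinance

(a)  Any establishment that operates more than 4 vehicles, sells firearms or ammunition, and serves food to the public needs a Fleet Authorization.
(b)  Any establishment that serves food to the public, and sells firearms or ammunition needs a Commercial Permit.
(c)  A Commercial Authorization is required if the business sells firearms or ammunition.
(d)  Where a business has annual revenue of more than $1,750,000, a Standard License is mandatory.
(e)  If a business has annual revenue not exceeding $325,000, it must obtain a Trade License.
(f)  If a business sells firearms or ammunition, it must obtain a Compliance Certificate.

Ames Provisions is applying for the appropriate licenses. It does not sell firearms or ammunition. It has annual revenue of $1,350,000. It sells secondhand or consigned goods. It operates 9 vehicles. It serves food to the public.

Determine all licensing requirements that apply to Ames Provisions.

None

(a) vehicles 9 > 4; does not sell firearms or ammunition; serves food to the public → Fleet Authorization not required.
(b) serves food to the public; does not sell firearms or ammunition → Commercial Permit not required.
(c) does not sell firearms or ammunition → Commercial Authorization not required.
(d) revenue $1,350,000 ≤ $1,750,000 → Standard License not required.
(e) revenue $1,350,000 > $325,000 → Trade License not required.
(f) does not sell firearms or ammunition → Compliance Certificate not required.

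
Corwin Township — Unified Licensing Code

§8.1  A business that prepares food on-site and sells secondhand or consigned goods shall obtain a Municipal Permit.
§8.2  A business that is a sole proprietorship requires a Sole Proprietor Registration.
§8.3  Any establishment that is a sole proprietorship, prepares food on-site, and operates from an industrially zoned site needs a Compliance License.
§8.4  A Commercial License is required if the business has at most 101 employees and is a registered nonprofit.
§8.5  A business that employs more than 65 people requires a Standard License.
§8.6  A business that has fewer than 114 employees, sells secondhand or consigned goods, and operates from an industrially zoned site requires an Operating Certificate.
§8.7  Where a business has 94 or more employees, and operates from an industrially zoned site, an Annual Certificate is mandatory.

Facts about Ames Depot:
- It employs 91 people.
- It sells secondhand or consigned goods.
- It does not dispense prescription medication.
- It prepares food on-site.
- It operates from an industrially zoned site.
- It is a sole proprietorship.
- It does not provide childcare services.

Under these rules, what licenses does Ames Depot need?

§8.1 prepares food on-site; sells secondhand or consigned goods → Municipal Permit required.
§8.2 is a sole proprietorship → Sole Proprietor Registration required.
§8.3 is a sole proprietorship; prepares food on-site; operates from an industrially zoned site → Compliance License required.
§8.4 employees 91 ≤ 101; is a sole proprietorship (not: is a registered nonprofit) → Commercial License not required.
§8.5 employees 91 > 65 → Standard License required.
§8.6 employees 91 < 114; sells secondhand or consigned goods; operates from an industrially zoned site → Operating Certificate required.
§8.7 employees 91 < 94; operates from an industrially zoned site → Annual Certificate not required.

Compliance License, Municipal Permit, Operating Certificate, Sole Proprietor Registration, Standard License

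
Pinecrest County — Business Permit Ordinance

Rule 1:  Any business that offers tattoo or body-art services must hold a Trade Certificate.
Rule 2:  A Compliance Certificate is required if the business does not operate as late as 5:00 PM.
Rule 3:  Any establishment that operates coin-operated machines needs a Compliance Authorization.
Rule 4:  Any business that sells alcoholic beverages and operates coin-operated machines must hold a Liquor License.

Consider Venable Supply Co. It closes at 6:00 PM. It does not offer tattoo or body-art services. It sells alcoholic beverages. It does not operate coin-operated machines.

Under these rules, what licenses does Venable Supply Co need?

None

Rule 1: does not offer tattoo or body-art services → Trade Certificate not required.
Rule 2: closes 6:00 PM, after 5:00 PM → Compliance Certificate not required.
Rule 3: does not operate coin-operated machines → Compliance Authorization not required.
Rule 4: sells alcoholic beverages; does not operate coin-operated machines → Liquor License not required.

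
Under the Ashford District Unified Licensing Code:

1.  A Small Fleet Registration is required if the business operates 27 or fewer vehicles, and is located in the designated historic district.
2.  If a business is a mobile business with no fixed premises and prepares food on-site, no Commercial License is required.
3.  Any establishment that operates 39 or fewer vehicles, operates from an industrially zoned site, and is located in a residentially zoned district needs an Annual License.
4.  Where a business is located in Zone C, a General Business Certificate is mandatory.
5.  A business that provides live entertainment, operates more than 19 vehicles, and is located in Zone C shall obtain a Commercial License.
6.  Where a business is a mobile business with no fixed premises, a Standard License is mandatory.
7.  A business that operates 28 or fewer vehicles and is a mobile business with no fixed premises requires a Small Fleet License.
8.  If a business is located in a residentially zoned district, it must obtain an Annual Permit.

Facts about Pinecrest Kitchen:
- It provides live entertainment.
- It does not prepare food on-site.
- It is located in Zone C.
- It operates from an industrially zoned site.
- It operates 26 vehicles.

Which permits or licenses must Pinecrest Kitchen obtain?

1. vehicles 26 ≤ 27; is located in Zone C (not: is located in the designated historic district) → Small Fleet Registration not required.
2. operates from an industrially zoned site (not: is a mobile business with no fixed premises); does not prepare food on-site → Commercial License exemption does not apply.
3. vehicles 26 ≤ 39; operates from an industrially zoned site; is located in Zone C (not: is located in a residentially zoned district) → Annual License not required.
4. is located in Zone C → General Business Certificate required.
5. provides live entertainment; vehicles 26 > 19; is located in Zone C → Commercial License required.
6. operates from an industrially zoned site (not: is a mobile business with no fixed premises) → Standard License not required.
7. vehicles 26 ≤ 28; operates from an industrially zoned site (not: is a mobile business with no fixed premises) → Small Fleet License not required.
8. is located in Zone C (not: is located in a residentially zoned district) → Annual Permit not required.

Commercial License, General Business Certificate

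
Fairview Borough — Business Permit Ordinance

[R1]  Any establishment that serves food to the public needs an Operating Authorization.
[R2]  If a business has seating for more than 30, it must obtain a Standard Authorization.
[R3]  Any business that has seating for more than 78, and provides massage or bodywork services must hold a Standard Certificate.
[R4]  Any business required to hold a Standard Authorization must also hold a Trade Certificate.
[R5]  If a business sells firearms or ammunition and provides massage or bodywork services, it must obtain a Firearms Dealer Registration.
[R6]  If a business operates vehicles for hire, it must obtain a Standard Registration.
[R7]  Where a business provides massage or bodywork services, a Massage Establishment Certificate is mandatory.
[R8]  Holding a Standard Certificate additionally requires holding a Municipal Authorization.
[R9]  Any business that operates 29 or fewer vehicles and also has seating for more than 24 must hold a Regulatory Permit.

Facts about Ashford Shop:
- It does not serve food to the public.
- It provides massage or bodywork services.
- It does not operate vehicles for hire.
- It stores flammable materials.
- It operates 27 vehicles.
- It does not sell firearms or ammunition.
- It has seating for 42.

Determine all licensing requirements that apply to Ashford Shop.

Massage Establishment Certificate, Regulatory Permit, Standard Authorization, Trade Certificate

[R1] does not serve food to the public → Operating Authorization not required.
[R2] seating 42 > 30 → Standard Authorization required.
[R3] seating 42 ≤ 78; provides massage or bodywork services → Standard Certificate not required.
[R4] Standard Authorization is required → Trade Certificate also required.
[R5] does not sell firearms or ammunition; provides massage or bodywork services → Firearms Dealer Registration not required.
[R6] does not operate vehicles for hire → Standard Registration not required.
[R7] provides massage or bodywork services → Massage Establishment Certificate required.
[R8] Standard Certificate is not required → no effect.
[R9] vehicles 27 ≤ 29; seating 42 > 24 → Regulatory Permit required.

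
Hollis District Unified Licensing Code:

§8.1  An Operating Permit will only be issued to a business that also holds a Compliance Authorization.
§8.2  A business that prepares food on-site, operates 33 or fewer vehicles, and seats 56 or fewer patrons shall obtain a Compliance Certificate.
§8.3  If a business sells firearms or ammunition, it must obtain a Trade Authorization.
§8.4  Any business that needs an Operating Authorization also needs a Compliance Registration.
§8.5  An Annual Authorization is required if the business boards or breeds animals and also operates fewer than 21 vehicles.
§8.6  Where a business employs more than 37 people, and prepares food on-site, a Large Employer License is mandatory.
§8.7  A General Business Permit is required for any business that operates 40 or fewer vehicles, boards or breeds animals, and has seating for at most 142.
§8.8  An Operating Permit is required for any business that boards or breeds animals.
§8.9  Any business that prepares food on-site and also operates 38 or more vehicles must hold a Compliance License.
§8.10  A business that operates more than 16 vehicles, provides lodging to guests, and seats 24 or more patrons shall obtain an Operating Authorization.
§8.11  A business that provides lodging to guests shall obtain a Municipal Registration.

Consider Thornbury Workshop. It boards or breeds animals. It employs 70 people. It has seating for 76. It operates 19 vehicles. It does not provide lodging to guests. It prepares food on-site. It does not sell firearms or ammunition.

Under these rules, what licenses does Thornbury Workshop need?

Annual Authorization, Compliance Authorization, General Business Permit, Large Employer License, Operating Permit

§8.1 Operating Permit is required → Compliance Authorization also required.
§8.2 prepares food on-site; vehicles 19 ≤ 33; seating 76 > 56 → Compliance Certificate not required.
§8.3 does not sell firearms or ammunition → Trade Authorization not required.
§8.4 Operating Authorization is not required → no effect.
§8.5 boards or breeds animals; vehicles 19 < 21 → Annual Authorization required.
§8.6 employees 70 > 37; prepares food on-site → Large Employer License required.
§8.7 vehicles 19 ≤ 40; boards or breeds animals; seating 76 ≤ 142 → General Business Permit required.
§8.8 boards or breeds animals → Operating Permit required.
§8.9 prepares food on-site; vehicles 19 < 38 → Compliance License not required.
§8.10 vehicles 19 > 16; does not provide lodging to guests; seating 76 ≥ 24 → Operating Authorization not required.
§8.11 does not provide lodging to guests → Municipal Registration not required.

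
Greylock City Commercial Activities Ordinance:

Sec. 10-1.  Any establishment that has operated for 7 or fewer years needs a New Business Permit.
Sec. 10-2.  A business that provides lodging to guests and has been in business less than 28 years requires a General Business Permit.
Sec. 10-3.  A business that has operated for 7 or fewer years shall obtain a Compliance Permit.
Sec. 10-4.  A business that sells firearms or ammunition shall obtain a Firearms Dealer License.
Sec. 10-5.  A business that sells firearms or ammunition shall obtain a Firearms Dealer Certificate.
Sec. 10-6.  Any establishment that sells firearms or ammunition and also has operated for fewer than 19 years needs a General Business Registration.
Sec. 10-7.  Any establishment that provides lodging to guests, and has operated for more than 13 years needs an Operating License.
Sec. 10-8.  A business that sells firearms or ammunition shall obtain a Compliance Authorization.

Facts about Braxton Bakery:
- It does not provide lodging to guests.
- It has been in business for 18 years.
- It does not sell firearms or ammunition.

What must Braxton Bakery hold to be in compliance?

Sec. 10-1. years in business 18 > 7 → New Business Permit not required.
Sec. 10-2. does not provide lodging to guests; years in business 18 < 28 → General Business Permit not required.
Sec. 10-3. years in business 18 > 7 → Compliance Permit not required.
Sec. 10-4. does not sell firearms or ammunition → Firearms Dealer License not required.
Sec. 10-5. does not sell firearms or ammunition → Firearms Dealer Certificate not required.
Sec. 10-6. does not sell firearms or ammunition; years in business 18 < 19 → General Business Registration not required.
Sec. 10-7. does not provide lodging to guests; years in business 18 > 13 → Operating License not required.
Sec. 10-8. does not sell firearms or ammunition → Compliance Authorization not required.

None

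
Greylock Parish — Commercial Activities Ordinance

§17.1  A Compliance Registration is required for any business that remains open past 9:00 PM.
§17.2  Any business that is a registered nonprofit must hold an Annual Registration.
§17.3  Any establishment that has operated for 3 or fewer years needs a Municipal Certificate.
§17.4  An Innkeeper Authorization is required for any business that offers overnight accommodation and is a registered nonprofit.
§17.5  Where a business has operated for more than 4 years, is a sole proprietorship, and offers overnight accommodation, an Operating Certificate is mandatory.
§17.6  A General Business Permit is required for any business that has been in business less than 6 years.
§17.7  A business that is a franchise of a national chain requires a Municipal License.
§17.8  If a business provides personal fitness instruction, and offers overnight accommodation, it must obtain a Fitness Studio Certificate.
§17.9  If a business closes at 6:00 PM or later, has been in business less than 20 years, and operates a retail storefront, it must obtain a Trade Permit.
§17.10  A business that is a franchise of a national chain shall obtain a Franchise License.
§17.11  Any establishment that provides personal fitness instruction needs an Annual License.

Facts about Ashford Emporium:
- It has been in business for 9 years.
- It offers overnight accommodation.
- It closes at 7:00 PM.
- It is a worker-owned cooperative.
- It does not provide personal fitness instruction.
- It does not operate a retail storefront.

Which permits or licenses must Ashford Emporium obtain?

§17.1 closes 7:00 PM, at/before 9:00 PM → Compliance Registration not required.
§17.2 is a worker-owned cooperative (not: is a registered nonprofit) → Annual Registration not required.
§17.3 years in business 9 > 3 → Municipal Certificate not required.
§17.4 offers overnight accommodation; is a worker-owned cooperative (not: is a registered nonprofit) → Innkeeper Authorization not required.
§17.5 years in business 9 > 4; is a worker-owned cooperative (not: is a sole proprietorship); offers overnight accommodation → Operating Certificate not required.
§17.6 years in business 9 ≥ 6 → General Business Permit not required.
§17.7 is a worker-owned cooperative (not: is a franchise of a national chain) → Municipal License not required.
§17.8 does not provide personal fitness instruction; offers overnight accommodation → Fitness Studio Certificate not required.
§17.9 closes 7:00 PM, after 6:00 PM; years in business 9 < 20; does not operate a retail storefront → Trade Permit not required.
§17.10 is a worker-owned cooperative (not: is a franchise of a national chain) → Franchise License not required.
§17.11 does not provide personal fitness instruction → Annual License not required.

None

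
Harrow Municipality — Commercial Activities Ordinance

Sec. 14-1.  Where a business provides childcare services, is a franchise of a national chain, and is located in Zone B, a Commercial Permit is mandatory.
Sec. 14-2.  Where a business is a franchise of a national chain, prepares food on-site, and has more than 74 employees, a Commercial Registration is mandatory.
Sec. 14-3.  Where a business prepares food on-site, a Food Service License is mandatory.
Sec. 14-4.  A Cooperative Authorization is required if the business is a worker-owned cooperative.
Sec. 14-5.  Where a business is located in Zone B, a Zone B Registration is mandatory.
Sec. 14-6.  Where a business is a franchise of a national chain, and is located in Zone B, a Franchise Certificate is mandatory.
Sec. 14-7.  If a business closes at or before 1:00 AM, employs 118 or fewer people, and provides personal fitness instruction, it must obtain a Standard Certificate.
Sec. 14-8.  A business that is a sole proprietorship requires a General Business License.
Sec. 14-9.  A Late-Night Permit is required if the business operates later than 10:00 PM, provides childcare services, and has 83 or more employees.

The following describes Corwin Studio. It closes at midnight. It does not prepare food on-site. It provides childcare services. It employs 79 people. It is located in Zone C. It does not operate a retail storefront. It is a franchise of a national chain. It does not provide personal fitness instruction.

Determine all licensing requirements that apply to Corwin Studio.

Sec. 14-1. provides childcare services; is a franchise of a national chain; is located in Zone C (not: is located in Zone B) → Commercial Permit not required.
Sec. 14-2. is a franchise of a national chain; does not prepare food on-site; employees 79 > 74 → Commercial Registration not required.
Sec. 14-3. does not prepare food on-site → Food Service License not required.
Sec. 14-4. is a franchise of a national chain (not: is a worker-owned cooperative) → Cooperative Authorization not required.
Sec. 14-5. is located in Zone C (not: is located in Zone B) → Zone B Registration not required.
Sec. 14-6. is a franchise of a national chain; is located in Zone C (not: is located in Zone B) → Franchise Certificate not required.
Sec. 14-7. closes midnight, at/before 1:00 AM; employees 79 ≤ 118; does not provide personal fitness instruction → Standard Certificate not required.
Sec. 14-8. is a franchise of a national chain (not: is a sole proprietorship) → General Business License not required.
Sec. 14-9. closes midnight, after 10:00 PM; provides childcare services; employees 79 < 83 → Late-Night Permit not required.

None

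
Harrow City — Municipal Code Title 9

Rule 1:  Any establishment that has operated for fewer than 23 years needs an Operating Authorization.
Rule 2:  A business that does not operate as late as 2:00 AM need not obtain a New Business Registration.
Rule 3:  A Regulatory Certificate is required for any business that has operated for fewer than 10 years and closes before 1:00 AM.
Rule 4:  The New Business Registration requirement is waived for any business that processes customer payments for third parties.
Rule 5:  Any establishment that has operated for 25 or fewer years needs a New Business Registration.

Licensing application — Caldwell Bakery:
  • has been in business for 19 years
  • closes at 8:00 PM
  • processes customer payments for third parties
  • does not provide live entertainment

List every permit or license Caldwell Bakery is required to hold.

Rule 1: years in business 19 < 23 → Operating Authorization required.
Rule 2: closes 8:00 PM, at/before 2:00 AM → exempt from New Business Registration.
Rule 3: years in business 19 ≥ 10; closes 8:00 PM, at/before 1:00 AM → Regulatory Certificate not required.
Rule 4: processes customer payments for third parties → exempt from New Business Registration.
Rule 5: years in business 19 ≤ 25 → New Business Registration required.

Operating Authorization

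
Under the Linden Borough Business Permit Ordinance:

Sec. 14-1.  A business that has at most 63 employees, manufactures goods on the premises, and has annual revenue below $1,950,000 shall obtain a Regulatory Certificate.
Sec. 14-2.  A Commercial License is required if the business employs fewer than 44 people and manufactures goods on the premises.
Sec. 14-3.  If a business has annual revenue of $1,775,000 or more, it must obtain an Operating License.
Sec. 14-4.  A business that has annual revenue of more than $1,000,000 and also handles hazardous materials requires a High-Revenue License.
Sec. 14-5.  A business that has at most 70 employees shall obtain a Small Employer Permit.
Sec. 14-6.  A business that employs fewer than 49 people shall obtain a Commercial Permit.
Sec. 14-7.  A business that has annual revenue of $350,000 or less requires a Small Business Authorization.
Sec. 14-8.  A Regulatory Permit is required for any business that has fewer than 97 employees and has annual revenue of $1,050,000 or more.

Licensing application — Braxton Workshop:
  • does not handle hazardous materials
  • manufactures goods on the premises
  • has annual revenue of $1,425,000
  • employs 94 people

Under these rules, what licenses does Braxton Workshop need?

Regulatory Permit

Sec. 14-1. employees 94 > 63; manufactures goods on the premises; revenue $1,425,000 < $1,950,000 → Regulatory Certificate not required.
Sec. 14-2. employees 94 ≥ 44; manufactures goods on the premises → Commercial License not required.
Sec. 14-3. revenue $1,425,000 < $1,775,000 → Operating License not required.
Sec. 14-4. revenue $1,425,000 > $1,000,000; does not handle hazardous materials → High-Revenue License not required.
Sec. 14-5. employees 94 > 70 → Small Employer Permit not required.
Sec. 14-6. employees 94 ≥ 49 → Commercial Permit not required.
Sec. 14-7. revenue $1,425,000 > $350,000 → Small Business Authorization not required.
Sec. 14-8. employees 94 < 97; revenue $1,425,000 ≥ $1,050,000 → Regulatory Permit required.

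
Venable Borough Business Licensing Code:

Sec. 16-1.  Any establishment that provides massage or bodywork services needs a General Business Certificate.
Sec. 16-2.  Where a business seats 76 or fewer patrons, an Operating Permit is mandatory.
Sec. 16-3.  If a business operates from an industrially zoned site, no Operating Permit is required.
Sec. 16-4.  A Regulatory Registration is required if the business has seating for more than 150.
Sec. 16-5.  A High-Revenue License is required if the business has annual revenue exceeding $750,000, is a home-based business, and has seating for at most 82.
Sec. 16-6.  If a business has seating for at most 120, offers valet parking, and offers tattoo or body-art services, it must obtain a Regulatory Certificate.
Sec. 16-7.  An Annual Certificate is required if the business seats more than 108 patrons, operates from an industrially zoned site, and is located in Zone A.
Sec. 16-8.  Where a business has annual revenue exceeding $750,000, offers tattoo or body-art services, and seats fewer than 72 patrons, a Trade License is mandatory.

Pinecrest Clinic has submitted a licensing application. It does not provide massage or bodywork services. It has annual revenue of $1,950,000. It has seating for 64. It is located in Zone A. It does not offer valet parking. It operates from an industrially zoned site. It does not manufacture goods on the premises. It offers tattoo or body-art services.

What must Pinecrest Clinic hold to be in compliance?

Trade License

Sec. 16-1. does not provide massage or bodywork services → General Business Certificate not required.
Sec. 16-2. seating 64 ≤ 76 → Operating Permit required.
Sec. 16-3. operates from an industrially zoned site → exempt from Operating Permit.
Sec. 16-4. seating 64 ≤ 150 → Regulatory Registration not required.
Sec. 16-5. revenue $1,950,000 > $750,000; operates from an industrially zoned site (not: is a home-based business); seating 64 ≤ 82 → High-Revenue License not required.
Sec. 16-6. seating 64 ≤ 120; does not offer valet parking; offers tattoo or body-art services → Regulatory Certificate not required.
Sec. 16-7. seating 64 ≤ 108; operates from an industrially zoned site; is located in Zone A → Annual Certificate not required.
Sec. 16-8. revenue $1,950,000 > $750,000; offers tattoo or body-art services; seating 64 < 72 → Trade License required.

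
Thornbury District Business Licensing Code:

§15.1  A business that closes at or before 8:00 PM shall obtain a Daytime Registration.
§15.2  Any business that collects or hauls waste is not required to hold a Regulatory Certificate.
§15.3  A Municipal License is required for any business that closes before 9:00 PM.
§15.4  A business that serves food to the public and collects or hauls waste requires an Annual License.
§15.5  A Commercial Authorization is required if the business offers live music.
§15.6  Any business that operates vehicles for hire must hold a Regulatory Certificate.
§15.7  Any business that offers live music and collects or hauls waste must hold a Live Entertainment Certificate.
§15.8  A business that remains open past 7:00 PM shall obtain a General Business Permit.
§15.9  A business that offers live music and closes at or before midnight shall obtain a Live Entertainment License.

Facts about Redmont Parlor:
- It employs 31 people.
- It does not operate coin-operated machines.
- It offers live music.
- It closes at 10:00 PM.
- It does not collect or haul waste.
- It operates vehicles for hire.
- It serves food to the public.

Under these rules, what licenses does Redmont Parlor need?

Commercial Authorization, General Business Permit, Live Entertainment License, Regulatory Certificate

§15.1 closes 10:00 PM, after 8:00 PM → Daytime Registration not required.
§15.2 does not collect or haul waste → Regulatory Certificate exemption does not apply.
§15.3 closes 10:00 PM, after 9:00 PM → Municipal License not required.
§15.4 serves food to the public; does not collect or haul waste → Annual License not required.
§15.5 offers live music → Commercial Authorization required.
§15.6 operates vehicles for hire → Regulatory Certificate required.
§15.7 offers live music; does not collect or haul waste → Live Entertainment Certificate not required.
§15.8 closes 10:00 PM, after 7:00 PM → General Business Permit required.
§15.9 offers live music; closes 10:00 PM, at/before midnight → Live Entertainment License required.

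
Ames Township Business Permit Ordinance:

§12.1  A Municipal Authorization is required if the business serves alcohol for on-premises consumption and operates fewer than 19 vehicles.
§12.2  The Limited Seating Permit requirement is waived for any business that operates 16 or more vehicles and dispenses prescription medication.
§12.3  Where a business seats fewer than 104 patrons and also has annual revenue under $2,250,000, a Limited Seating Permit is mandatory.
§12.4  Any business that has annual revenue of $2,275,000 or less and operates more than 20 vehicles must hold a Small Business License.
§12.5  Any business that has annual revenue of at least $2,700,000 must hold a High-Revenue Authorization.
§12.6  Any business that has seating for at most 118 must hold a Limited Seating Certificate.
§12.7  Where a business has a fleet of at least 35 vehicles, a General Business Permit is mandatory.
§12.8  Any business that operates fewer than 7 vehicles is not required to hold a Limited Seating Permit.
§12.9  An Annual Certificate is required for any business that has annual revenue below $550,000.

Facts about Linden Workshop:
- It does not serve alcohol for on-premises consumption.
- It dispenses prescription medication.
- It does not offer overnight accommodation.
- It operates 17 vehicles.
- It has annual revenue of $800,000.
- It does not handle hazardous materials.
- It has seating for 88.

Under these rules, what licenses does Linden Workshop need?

§12.1 does not serve alcohol for on-premises consumption; vehicles 17 < 19 → Municipal Authorization not required.
§12.2 vehicles 17 ≥ 16; dispenses prescription medication → exempt from Limited Seating Permit.
§12.3 seating 88 < 104; revenue $800,000 < $2,250,000 → Limited Seating Permit required.
§12.4 revenue $800,000 ≤ $2,275,000; vehicles 17 ≤ 20 → Small Business License not required.
§12.5 revenue $800,000 < $2,700,000 → High-Revenue Authorization not required.
§12.6 seating 88 ≤ 118 → Limited Seating Certificate required.
§12.7 vehicles 17 < 35 → General Business Permit not required.
§12.8 vehicles 17 ≥ 7 → Limited Seating Permit exemption does not apply.
§12.9 revenue $800,000 ≥ $550,000 → Annual Certificate not required.

Limited Seating Certificate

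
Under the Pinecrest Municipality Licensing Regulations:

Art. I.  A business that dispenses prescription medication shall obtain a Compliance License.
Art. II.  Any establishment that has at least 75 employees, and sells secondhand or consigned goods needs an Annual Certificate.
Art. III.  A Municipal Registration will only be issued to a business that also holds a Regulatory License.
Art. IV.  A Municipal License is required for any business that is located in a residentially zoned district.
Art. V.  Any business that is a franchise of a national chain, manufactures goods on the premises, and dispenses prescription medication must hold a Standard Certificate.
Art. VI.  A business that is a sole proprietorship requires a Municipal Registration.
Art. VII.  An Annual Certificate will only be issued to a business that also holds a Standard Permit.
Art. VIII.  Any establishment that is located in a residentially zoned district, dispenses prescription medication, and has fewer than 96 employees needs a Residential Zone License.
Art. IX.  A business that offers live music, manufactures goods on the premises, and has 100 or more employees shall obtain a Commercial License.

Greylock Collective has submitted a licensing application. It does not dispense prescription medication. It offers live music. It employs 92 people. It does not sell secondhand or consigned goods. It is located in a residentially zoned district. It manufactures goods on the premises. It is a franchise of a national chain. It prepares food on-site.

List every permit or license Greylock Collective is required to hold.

Art. I. does not dispense prescription medication → Compliance License not required.
Art. II. employees 92 ≥ 75; does not sell secondhand or consigned goods → Annual Certificate not required.
Art. III. Municipal Registration is not required → no effect.
Art. IV. is located in a residentially zoned district → Municipal License required.
Art. V. is a franchise of a national chain; manufactures goods on the premises; does not dispense prescription medication → Standard Certificate not required.
Art. VI. is a franchise of a national chain (not: is a sole proprietorship) → Municipal Registration not required.
Art. VII. Annual Certificate is not required → no effect.
Art. VIII. is located in a residentially zoned district; does not dispense prescription medication; employees 92 < 96 → Residential Zone License not required.
Art. IX. offers live music; manufactures goods on the premises; employees 92 < 100 → Commercial License not required.

Municipal License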